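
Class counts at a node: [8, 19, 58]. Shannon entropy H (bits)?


Probabilities: [8/85, 19/85, 58/85] ≈ [0.0941, 0.2235, 0.6824]
H = -((8/85)·log₂(8/85) + (19/85)·log₂(19/85) + (58/85)·log₂(58/85))
  = 1.1803 bits

1.1803 bits


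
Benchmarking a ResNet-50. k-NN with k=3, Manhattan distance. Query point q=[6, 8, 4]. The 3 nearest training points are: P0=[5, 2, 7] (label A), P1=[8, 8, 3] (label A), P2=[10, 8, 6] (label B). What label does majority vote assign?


d(q,P0) = 10  (label A)
d(q,P1) = 3  (label A)
d(q,P2) = 6  (label B)
Votes: A=2, B=1
Majority → A

A


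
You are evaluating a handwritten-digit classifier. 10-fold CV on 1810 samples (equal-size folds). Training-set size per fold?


Fold size = 1810/10 = 181
Training per fold = 1810 - 181 = 1629

1629


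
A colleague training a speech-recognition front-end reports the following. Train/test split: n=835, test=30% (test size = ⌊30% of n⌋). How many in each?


Test = ⌊835·30/100⌋ = 250
Train = 835 - 250 = 585

Train: 585, Test: 250


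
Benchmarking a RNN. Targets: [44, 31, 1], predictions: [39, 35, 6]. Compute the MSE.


Squared errors: (44-39)²=25, (31-35)²=16, (1-6)²=25
Sum = 66
MSE = 66/3 = 22

22


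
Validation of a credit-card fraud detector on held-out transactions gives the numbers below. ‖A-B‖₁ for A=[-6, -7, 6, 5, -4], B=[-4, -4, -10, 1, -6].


d = |-6+ 4| + |-7+ 4| + |6+ 10| + |5-1| + |-4+ 6|
  = 2 + 3 + 16 + 4 + 2
  = 27

27


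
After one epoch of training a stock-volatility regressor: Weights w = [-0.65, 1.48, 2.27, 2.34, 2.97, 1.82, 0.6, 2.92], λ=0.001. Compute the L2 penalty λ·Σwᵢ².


‖w‖₂² = (-0.65)² + (1.48)² + (2.27)² + (2.34)² + (2.97)² + (1.82)² + (0.6)² + (2.92)²
     = 0.4225 + 2.1904 + 5.1529 + 5.4756 + 8.8209 + 3.3124 + 0.36 + 8.5264
     = 34.2611
λ·‖w‖₂² = 0.001·34.2611 = 0.034261

0.034261


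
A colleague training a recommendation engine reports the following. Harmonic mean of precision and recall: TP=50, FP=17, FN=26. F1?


Precision = 50/67 = 0.7463
Recall = 50/76 = 0.6579
F1 = 2·P·R/(P+R) = 2·TP/(2·TP+FP+FN) = 100/(100+17+26) = 100/143 = 0.6993

0.6993


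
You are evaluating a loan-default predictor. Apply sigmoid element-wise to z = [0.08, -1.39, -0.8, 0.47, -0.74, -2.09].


σ(0.08) = 1/(1+e^-0.08) = 0.52
σ(-1.39) = 1/(1+e^1.39) = 0.1994
σ(-0.8) = 1/(1+e^0.8) = 0.31
σ(0.47) = 1/(1+e^-0.47) = 0.6154
σ(-0.74) = 1/(1+e^0.74) = 0.323
σ(-2.09) = 1/(1+e^2.09) = 0.1101
result = [0.52, 0.1994, 0.31, 0.6154, 0.323, 0.1101]

[0.52, 0.1994, 0.31, 0.6154, 0.323, 0.1101]


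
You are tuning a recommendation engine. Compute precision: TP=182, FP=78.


Precision = TP/(TP+FP)
= 182/(182+78)
= 182/260 = 70.0%

70.0%


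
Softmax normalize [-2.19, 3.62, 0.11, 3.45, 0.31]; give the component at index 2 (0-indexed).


Exponentials: e^-2.19=0.1119, e^3.62=37.3376, e^0.11=1.1163, e^3.45=31.5004, e^0.31=1.3634
Sum = 71.4296
Softmax = [0.0016, 0.5227, 0.0156, 0.441, 0.0191]
p[2] = 1.1163/71.4296 = 0.0156

0.0156


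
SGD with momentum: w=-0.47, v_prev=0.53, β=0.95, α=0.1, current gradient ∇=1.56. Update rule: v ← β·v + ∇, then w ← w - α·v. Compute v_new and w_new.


v_new = 0.95·0.53 + 1.56 = 0.5035 + 1.56 = 2.0635
w_new = -0.47 - 0.1·2.0635 = -0.47 - 0.20635 = -0.67635

v_new=2.0635, w_new=-0.67635


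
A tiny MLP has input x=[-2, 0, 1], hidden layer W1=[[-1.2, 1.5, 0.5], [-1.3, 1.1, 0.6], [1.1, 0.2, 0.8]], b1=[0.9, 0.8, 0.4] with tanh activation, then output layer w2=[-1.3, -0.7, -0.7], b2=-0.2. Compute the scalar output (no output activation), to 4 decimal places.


z1[0] = (-1.2)·(-2) + (1.5)·(0) + (0.5)·(1) + 0.9 = 3.8
z1[1] = (-1.3)·(-2) + (1.1)·(0) + (0.6)·(1) + 0.8 = 4.0
z1[2] = (1.1)·(-2) + (0.2)·(0) + (0.8)·(1) + 0.4 = -1.0
h = tanh(z1) = [0.999, 0.9993, -0.7616]
output = (-1.3)·(0.999) + (-0.7)·(0.9993) + (-0.7)·(-0.7616) - 0.2 = -1.6651

-1.6651


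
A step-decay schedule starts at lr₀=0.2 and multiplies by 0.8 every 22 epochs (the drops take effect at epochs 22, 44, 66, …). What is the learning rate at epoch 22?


n_drops = ⌊22/22⌋ = 1
lr = 0.2·0.8^1 = 0.2·0.8 = 0.16

0.16


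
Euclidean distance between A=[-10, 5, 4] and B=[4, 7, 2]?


d = √((-10-4)² + (5-7)² + (4-2)²)
  = √(196 + 4 + 4)
  = √204 = 14.2829

14.2829


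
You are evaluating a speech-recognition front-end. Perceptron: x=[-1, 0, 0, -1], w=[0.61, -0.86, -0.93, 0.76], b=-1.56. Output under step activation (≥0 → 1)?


z = (-1)·(0.61) + (0)·(-0.86) + (0)·(-0.93) + (-1)·(0.76) - 1.56
  = -2.93
step(z) = 0 (z<0)

0


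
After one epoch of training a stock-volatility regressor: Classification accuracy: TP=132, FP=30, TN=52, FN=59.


Accuracy = (TP+TN)/(TP+TN+FP+FN)
= (132+52)/(273)
= 184/273 = 67.4%

67.4%


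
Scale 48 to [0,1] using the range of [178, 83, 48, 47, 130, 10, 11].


min=10, max=178
(48-10)/(178-10) = 38/168 = 0.2262

0.2262


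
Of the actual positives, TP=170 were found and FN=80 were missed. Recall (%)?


Recall = TP/(TP+FN)
= 170/(170+80)
= 170/250 = 68.0%

68.0%


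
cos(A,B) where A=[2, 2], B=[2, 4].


A·B = 2·2 + 2·4 = 12
‖A‖ = √8 = 2.8284, ‖B‖ = √20 = 4.4721
cos = 12/(√8·√20) = 12/√160 = 0.9487

0.9487


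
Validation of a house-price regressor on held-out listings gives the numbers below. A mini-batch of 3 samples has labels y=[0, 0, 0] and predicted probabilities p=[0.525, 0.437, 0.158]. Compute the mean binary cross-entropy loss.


L[0] = -ln(1-0.525) = -ln(0.475) = 0.7444
L[1] = -ln(1-0.437) = -ln(0.563) = 0.5745
L[2] = -ln(1-0.158) = -ln(0.842) = 0.172
mean = (0.7444 + 0.5745 + 0.172)/3 = 0.497

0.497


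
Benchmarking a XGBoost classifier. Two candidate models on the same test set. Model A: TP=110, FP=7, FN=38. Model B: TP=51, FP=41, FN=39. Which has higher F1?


Model A: P=110/117=0.9402, R=110/148=0.7432, F1=2PR/(P+R)=2TP/(2TP+FP+FN)=220/265=0.8302
Model B: P=51/92=0.5543, R=51/90=0.5667, F1=2PR/(P+R)=2TP/(2TP+FP+FN)=102/182=0.5604
0.8302 > 0.5604 → Model A

Model A


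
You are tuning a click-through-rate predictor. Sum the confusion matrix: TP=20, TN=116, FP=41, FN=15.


Total = TP + TN + FP + FN
= 20 + 116 + 41 + 15
= 192
(Predicted positive: 61, predicted negative: 131)

192


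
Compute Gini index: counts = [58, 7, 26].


Probabilities: [58/91, 7/91, 26/91] ≈ [0.6374, 0.0769, 0.2857]
Σpᵢ² = (3364 + 49 + 676)/91² = 4089/8281
Gini = 1 - Σpᵢ² = 1 - 4089/8281 = 0.5062

0.5062


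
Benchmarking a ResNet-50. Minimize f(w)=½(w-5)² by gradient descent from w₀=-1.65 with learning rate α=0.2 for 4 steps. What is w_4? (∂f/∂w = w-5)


step 1: grad = -1.65-5 = -6.65; w = -1.65 - 0.2·(-6.65) = -0.32
step 2: grad = -0.32-5 = -5.32; w = -0.32 - 0.2·(-5.32) = 0.744
step 3: grad = 0.744-5 = -4.256; w = 0.744 - 0.2·(-4.256) = 1.5952
step 4: grad = 1.5952-5 = -3.4048; w = 1.5952 - 0.2·(-3.4048) = 2.27616

2.27616


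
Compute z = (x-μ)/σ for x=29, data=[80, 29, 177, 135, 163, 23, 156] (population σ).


μ = 109, σ = 59.8355
z = (29 - 109)/59.8355 = -1.337

-1.337


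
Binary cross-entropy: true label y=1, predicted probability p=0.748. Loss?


BCE = -[y·ln(p) + (1-y)·ln(1-p)]
= -1·ln(0.748) - 0
= -ln(0.748) = 0.2904

0.2904


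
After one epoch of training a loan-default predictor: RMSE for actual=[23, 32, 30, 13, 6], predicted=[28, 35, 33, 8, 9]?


MSE = 77/5 = 15.4
RMSE = √(77/5) = 3.9243

3.9243


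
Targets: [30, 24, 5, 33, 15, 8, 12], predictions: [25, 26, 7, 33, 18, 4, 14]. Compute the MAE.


Absolute errors: |30-25|=5, |24-26|=2, |5-7|=2, |33-33|=0, |15-18|=3, |8-4|=4, |12-14|=2
Sum = 18
MAE = 18/7 = 18/7

18/7


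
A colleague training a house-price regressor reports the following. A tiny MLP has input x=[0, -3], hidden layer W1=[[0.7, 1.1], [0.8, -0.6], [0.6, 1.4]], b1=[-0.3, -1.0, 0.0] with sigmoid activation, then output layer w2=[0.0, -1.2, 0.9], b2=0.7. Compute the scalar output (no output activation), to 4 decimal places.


z1[0] = (0.7)·(0) + (1.1)·(-3) - 0.3 = -3.6
z1[1] = (0.8)·(0) + (-0.6)·(-3) - 1.0 = 0.8
z1[2] = (0.6)·(0) + (1.4)·(-3) + 0.0 = -4.2
h = sigmoid(z1) = [0.0266, 0.69, 0.0148]
output = (0.0)·(0.0266) + (-1.2)·(0.69) + (0.9)·(0.0148) + 0.7 = -0.1147

-0.1147


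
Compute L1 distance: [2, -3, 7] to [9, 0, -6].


d = |2-9| + |-3-0| + |7+ 6|
  = 7 + 3 + 13
  = 23

23


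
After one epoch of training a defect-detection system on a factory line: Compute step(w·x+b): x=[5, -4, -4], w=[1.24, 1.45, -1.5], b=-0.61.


z = (5)·(1.24) + (-4)·(1.45) + (-4)·(-1.5) - 0.61
  = 5.79
step(z) = 1 (z≥0)

1


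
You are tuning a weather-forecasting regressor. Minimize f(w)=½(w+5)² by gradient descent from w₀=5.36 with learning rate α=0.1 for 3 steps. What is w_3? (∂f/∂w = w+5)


step 1: grad = 5.36+5 = 10.36; w = 5.36 - 0.1·(10.36) = 4.324
step 2: grad = 4.324+5 = 9.324; w = 4.324 - 0.1·(9.324) = 3.3916
step 3: grad = 3.3916+5 = 8.3916; w = 3.3916 - 0.1·(8.3916) = 2.55244

2.55244


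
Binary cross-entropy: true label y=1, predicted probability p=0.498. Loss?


BCE = -[y·ln(p) + (1-y)·ln(1-p)]
= -1·ln(0.498) - 0
= -ln(0.498) = 0.6972

0.6972


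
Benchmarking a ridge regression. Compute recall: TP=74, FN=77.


Recall = TP/(TP+FN)
= 74/(74+77)
= 74/151 = 49.01%

49.01%


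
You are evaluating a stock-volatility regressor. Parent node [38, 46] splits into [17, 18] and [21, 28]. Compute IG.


Parent = [38, 46], H_parent = 0.9934
H_left = 0.9994 (n=35), H_right = 0.9852 (n=49)
H_children = (35/84)·0.9994 + (49/84)·0.9852 = 0.9911
IG = 0.9934 - 0.9911 = 0.0023

0.0023


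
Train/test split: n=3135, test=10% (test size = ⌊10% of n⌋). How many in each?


Test = ⌊3135·10/100⌋ = 313
Train = 3135 - 313 = 2822

Train: 2822, Test: 313


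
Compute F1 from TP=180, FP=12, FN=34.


Precision = 180/192 = 0.9375
Recall = 180/214 = 0.8411
F1 = 2·P·R/(P+R) = 2·TP/(2·TP+FP+FN) = 360/(360+12+34) = 360/406 = 0.8867

0.8867


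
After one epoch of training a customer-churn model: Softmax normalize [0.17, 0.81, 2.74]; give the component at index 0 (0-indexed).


Exponentials: e^0.17=1.1853, e^0.81=2.2479, e^2.74=15.487
Sum = 18.9202
Softmax = [0.0626, 0.1188, 0.8185]
p[0] = 1.1853/18.9202 = 0.0626

0.0626


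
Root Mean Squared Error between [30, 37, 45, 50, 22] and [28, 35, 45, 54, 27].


MSE = 49/5 = 9.8
RMSE = √(49/5) = 3.1305

3.1305


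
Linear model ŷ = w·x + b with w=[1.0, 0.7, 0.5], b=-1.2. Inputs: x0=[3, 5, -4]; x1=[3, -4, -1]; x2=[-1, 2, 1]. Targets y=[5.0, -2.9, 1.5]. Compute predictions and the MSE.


ŷ0 = (1.0)·(3) + (0.7)·(5) + (0.5)·(-4) - 1.2 = 3.3
ŷ1 = (1.0)·(3) + (0.7)·(-4) + (0.5)·(-1) - 1.2 = -1.5
ŷ2 = (1.0)·(-1) + (0.7)·(2) + (0.5)·(1) - 1.2 = -0.3
errors² = [2.89, 1.96, 3.24]
MSE = 8.0900/3 = 2.6967

2.6967


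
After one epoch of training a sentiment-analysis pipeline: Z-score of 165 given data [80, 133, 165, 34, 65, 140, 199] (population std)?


μ = 116.5714, σ = 54.4764
z = (165 - 116.5714)/54.4764 = 0.889

0.889


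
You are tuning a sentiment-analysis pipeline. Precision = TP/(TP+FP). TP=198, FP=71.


Precision = TP/(TP+FP)
= 198/(198+71)
= 198/269 = 73.61%

73.61%


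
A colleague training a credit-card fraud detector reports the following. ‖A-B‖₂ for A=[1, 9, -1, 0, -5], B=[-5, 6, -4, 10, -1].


d = √((1+ 5)² + (9-6)² + (-1+ 4)² + (0-10)² + (-5+ 1)²)
  = √(36 + 9 + 9 + 100 + 16)
  = √170 = 13.0384

13.0384


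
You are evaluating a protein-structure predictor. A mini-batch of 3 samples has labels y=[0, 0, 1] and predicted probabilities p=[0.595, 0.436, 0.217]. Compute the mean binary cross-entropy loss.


L[0] = -ln(1-0.595) = -ln(0.405) = 0.9039
L[1] = -ln(1-0.436) = -ln(0.564) = 0.5727
L[2] = -ln(0.217) = 1.5279
mean = (0.9039 + 0.5727 + 1.5279)/3 = 1.0015

1.0015


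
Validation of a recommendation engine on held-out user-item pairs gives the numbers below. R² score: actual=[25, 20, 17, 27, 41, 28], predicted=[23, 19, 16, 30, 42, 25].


ȳ = 26.3333
SS_res = Σ(y-ŷ)² = 25
SS_tot = Σ(y-ȳ)² = 347.33
R² = 1 - SS_res/SS_tot = 1 - 0.072 = 0.928

0.928


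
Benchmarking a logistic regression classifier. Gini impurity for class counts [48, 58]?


Probabilities: [48/106, 58/106] ≈ [0.4528, 0.5472]
Σpᵢ² = (2304 + 3364)/106² = 5668/11236
Gini = 1 - Σpᵢ² = 1 - 5668/11236 = 0.4956

0.4956


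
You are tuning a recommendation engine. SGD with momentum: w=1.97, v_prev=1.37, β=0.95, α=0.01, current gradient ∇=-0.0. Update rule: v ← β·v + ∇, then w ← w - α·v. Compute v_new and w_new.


v_new = 0.95·1.37 - 0.0 = 1.3015 - 0.0 = 1.3015
w_new = 1.97 - 0.01·1.3015 = 1.97 - 0.013015 = 1.956985

v_new=1.3015, w_new=1.956985


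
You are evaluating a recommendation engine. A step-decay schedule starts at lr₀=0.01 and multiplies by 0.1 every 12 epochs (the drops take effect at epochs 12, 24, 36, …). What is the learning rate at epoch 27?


n_drops = ⌊27/12⌋ = 2
lr = 0.01·0.1^2 = 0.01·0.01 = 0.0001

0.0001


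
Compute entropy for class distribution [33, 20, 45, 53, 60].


Probabilities: [33/211, 20/211, 45/211, 53/211, 60/211] ≈ [0.1564, 0.0948, 0.2133, 0.2512, 0.2844]
H = -((33/211)·log₂(33/211) + (20/211)·log₂(20/211) + (45/211)·log₂(45/211) + (53/211)·log₂(53/211) + (60/211)·log₂(60/211))
  = 2.2328 bits

2.2328 bits


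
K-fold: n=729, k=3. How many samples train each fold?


Fold size = 729/3 = 243
Training per fold = 729 - 243 = 486

486


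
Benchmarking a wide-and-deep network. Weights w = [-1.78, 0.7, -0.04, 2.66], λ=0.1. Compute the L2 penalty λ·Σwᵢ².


‖w‖₂² = (-1.78)² + (0.7)² + (-0.04)² + (2.66)²
     = 3.1684 + 0.49 + 0.0016 + 7.0756
     = 10.7356
λ·‖w‖₂² = 0.1·10.7356 = 1.07356

1.07356


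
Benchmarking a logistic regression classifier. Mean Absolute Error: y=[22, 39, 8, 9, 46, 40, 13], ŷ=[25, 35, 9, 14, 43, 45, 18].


Absolute errors: |22-25|=3, |39-35|=4, |8-9|=1, |9-14|=5, |46-43|=3, |40-45|=5, |13-18|=5
Sum = 26
MAE = 26/7 = 26/7

26/7


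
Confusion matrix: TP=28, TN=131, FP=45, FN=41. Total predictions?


Total = TP + TN + FP + FN
= 28 + 131 + 45 + 41
= 245
(Predicted positive: 73, predicted negative: 172)

245


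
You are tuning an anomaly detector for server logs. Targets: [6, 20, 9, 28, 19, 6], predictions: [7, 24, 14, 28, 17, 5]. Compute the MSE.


Squared errors: (6-7)²=1, (20-24)²=16, (9-14)²=25, (28-28)²=0, (19-17)²=4, (6-5)²=1
Sum = 47
MSE = 47/6 = 47/6

47/6


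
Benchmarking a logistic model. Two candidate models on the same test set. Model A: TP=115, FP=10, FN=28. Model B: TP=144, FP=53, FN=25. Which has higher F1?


Model A: P=115/125=0.92, R=115/143=0.8042, F1=2PR/(P+R)=2TP/(2TP+FP+FN)=230/268=0.8582
Model B: P=144/197=0.731, R=144/169=0.8521, F1=2PR/(P+R)=2TP/(2TP+FP+FN)=288/366=0.7869
0.8582 > 0.7869 → Model A

Model A


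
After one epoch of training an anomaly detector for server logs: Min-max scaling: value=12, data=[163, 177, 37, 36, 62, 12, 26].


min=12, max=177
(12-12)/(177-12) = 0/165 = 0.0

0.0


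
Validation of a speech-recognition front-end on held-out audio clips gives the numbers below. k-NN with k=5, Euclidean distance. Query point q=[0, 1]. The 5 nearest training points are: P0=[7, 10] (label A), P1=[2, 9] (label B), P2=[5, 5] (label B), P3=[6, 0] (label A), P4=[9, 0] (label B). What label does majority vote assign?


d(q,P0) = 11.4018  (label A)
d(q,P1) = 8.2462  (label B)
d(q,P2) = 6.4031  (label B)
d(q,P3) = 6.0828  (label A)
d(q,P4) = 9.0554  (label B)
Votes: A=2, B=3
Majority → B

B


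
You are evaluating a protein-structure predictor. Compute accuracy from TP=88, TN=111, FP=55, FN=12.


Accuracy = (TP+TN)/(TP+TN+FP+FN)
= (88+111)/(266)
= 199/266 = 74.81%

74.81%


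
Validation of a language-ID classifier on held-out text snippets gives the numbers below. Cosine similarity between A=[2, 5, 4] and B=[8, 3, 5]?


A·B = 2·8 + 5·3 + 4·5 = 51
‖A‖ = √45 = 6.7082, ‖B‖ = √98 = 9.8995
cos = 51/(√45·√98) = 51/√4410 = 0.768

0.768


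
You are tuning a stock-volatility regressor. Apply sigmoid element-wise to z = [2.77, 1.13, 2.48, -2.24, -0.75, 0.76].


σ(2.77) = 1/(1+e^-2.77) = 0.941
σ(1.13) = 1/(1+e^-1.13) = 0.7558
σ(2.48) = 1/(1+e^-2.48) = 0.9227
σ(-2.24) = 1/(1+e^2.24) = 0.0962
σ(-0.75) = 1/(1+e^0.75) = 0.3208
σ(0.76) = 1/(1+e^-0.76) = 0.6814
result = [0.941, 0.7558, 0.9227, 0.0962, 0.3208, 0.6814]

[0.941, 0.7558, 0.9227, 0.0962, 0.3208, 0.6814]


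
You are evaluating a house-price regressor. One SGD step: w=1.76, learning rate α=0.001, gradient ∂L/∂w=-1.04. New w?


w_new = w - α·∇
= 1.76 - 0.001·-1.04
= 1.76 + 0.00104
= 1.76104

1.76104


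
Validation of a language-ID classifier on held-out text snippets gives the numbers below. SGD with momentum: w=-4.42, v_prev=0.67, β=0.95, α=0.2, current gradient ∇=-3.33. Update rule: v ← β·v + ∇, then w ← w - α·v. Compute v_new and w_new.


v_new = 0.95·0.67 - 3.33 = 0.6365 - 3.33 = -2.6935
w_new = -4.42 - 0.2·-2.6935 = -4.42 + 0.5387 = -3.8813

v_new=-2.6935, w_new=-3.8813


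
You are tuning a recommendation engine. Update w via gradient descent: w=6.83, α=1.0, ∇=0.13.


w_new = w - α·∇
= 6.83 - 1.0·0.13
= 6.83 - 0.13
= 6.7

6.7


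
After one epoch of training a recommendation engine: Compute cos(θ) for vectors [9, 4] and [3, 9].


A·B = 9·3 + 4·9 = 63
‖A‖ = √97 = 9.8489, ‖B‖ = √90 = 9.4868
cos = 63/(√97·√90) = 63/√8730 = 0.6743

0.6743


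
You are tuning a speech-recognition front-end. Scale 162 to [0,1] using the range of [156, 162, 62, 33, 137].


min=33, max=162
(162-33)/(162-33) = 129/129 = 1.0

1.0


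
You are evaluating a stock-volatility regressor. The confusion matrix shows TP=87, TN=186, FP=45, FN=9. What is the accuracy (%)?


Accuracy = (TP+TN)/(TP+TN+FP+FN)
= (87+186)/(327)
= 273/327 = 83.49%

83.49%


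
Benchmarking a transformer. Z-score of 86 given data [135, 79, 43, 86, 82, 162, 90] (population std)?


μ = 96.7143, σ = 36.4563
z = (86 - 96.7143)/36.4563 = -0.2939

-0.2939


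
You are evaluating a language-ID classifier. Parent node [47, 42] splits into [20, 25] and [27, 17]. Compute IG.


Parent = [47, 42], H_parent = 0.9977
H_left = 0.9911 (n=45), H_right = 0.9624 (n=44)
H_children = (45/89)·0.9911 + (44/89)·0.9624 = 0.9769
IG = 0.9977 - 0.9769 = 0.0208

0.0208


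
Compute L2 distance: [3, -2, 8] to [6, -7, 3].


d = √((3-6)² + (-2+ 7)² + (8-3)²)
  = √(9 + 25 + 25)
  = √59 = 7.6811

7.6811


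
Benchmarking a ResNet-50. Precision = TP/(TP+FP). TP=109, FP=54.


Precision = TP/(TP+FP)
= 109/(109+54)
= 109/163 = 66.87%

66.87%


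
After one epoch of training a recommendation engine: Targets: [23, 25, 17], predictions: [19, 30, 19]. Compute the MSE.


Squared errors: (23-19)²=16, (25-30)²=25, (17-19)²=4
Sum = 45
MSE = 45/3 = 15

15


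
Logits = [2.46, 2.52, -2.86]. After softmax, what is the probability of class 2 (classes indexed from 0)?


Exponentials: e^2.46=11.7048, e^2.52=12.4286, e^-2.86=0.0573
Sum = 24.1907
Softmax = [0.4839, 0.5138, 0.0024]
p[2] = 0.0573/24.1907 = 0.0024

0.0024


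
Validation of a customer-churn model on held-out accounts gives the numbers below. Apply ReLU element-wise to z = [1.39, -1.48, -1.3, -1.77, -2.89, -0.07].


ReLU(1.39) = max(0, 1.39) = 1.39
ReLU(-1.48) = max(0, -1.48) = 0.0
ReLU(-1.3) = max(0, -1.3) = 0.0
ReLU(-1.77) = max(0, -1.77) = 0.0
ReLU(-2.89) = max(0, -2.89) = 0.0
ReLU(-0.07) = max(0, -0.07) = 0.0
result = [1.39, 0.0, 0.0, 0.0, 0.0, 0.0]

[1.39, 0.0, 0.0, 0.0, 0.0, 0.0]


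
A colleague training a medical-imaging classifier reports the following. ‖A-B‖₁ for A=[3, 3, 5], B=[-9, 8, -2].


d = |3+ 9| + |3-8| + |5+ 2|
  = 12 + 5 + 7
  = 24

24


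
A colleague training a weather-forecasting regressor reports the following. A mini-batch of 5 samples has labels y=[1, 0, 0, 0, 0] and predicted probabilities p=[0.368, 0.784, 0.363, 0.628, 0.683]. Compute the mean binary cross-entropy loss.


L[0] = -ln(0.368) = 0.9997
L[1] = -ln(1-0.784) = -ln(0.216) = 1.5325
L[2] = -ln(1-0.363) = -ln(0.637) = 0.451
L[3] = -ln(1-0.628) = -ln(0.372) = 0.9889
L[4] = -ln(1-0.683) = -ln(0.317) = 1.1489
mean = (0.9997 + 1.5325 + 0.451 + 0.9889 + 1.1489)/5 = 1.0242

1.0242


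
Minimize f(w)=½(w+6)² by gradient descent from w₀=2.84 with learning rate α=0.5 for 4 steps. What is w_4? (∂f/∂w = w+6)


step 1: grad = 2.84+6 = 8.84; w = 2.84 - 0.5·(8.84) = -1.58
step 2: grad = -1.58+6 = 4.42; w = -1.58 - 0.5·(4.42) = -3.79
step 3: grad = -3.79+6 = 2.21; w = -3.79 - 0.5·(2.21) = -4.895
step 4: grad = -4.895+6 = 1.105; w = -4.895 - 0.5·(1.105) = -5.4475

-5.4475


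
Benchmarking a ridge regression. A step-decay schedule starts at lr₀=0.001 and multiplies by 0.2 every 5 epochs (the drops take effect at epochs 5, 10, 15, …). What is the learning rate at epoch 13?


n_drops = ⌊13/5⌋ = 2
lr = 0.001·0.2^2 = 0.001·0.04 = 0.00004

0.00004


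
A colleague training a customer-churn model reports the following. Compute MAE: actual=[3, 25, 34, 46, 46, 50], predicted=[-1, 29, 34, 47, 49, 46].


Absolute errors: |3+ 1|=4, |25-29|=4, |34-34|=0, |46-47|=1, |46-49|=3, |50-46|=4
Sum = 16
MAE = 16/6 = 8/3

8/3


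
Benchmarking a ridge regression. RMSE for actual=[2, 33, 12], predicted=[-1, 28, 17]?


MSE = 59/3 = 19.6667
RMSE = √(59/3) = 4.4347

4.4347


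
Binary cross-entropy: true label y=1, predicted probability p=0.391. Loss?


BCE = -[y·ln(p) + (1-y)·ln(1-p)]
= -1·ln(0.391) - 0
= -ln(0.391) = 0.939

0.939


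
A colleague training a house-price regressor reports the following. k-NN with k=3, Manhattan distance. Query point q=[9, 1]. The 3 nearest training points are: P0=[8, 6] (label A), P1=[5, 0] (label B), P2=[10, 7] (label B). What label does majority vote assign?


d(q,P0) = 6  (label A)
d(q,P1) = 5  (label B)
d(q,P2) = 7  (label B)
Votes: A=1, B=2
Majority → B

B


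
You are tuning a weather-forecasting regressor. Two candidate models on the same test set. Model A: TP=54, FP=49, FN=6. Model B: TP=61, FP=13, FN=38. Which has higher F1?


Model A: P=54/103=0.5243, R=54/60=0.9, F1=2PR/(P+R)=2TP/(2TP+FP+FN)=108/163=0.6626
Model B: P=61/74=0.8243, R=61/99=0.6162, F1=2PR/(P+R)=2TP/(2TP+FP+FN)=122/173=0.7052
0.6626 < 0.7052 → Model B

Model B


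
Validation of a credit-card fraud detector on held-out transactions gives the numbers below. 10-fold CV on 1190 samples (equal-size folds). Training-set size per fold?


Fold size = 1190/10 = 119
Training per fold = 1190 - 119 = 1071

1071


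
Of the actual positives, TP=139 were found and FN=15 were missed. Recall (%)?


Recall = TP/(TP+FN)
= 139/(139+15)
= 139/154 = 90.26%

90.26%


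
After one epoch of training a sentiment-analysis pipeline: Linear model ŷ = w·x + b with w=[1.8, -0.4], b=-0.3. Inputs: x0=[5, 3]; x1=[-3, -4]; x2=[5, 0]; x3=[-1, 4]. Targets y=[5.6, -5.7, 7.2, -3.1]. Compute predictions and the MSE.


ŷ0 = (1.8)·(5) + (-0.4)·(3) - 0.3 = 7.5
ŷ1 = (1.8)·(-3) + (-0.4)·(-4) - 0.3 = -4.1
ŷ2 = (1.8)·(5) + (-0.4)·(0) - 0.3 = 8.7
ŷ3 = (1.8)·(-1) + (-0.4)·(4) - 0.3 = -3.7
errors² = [3.61, 2.56, 2.25, 0.36]
MSE = 8.7800/4 = 2.195

2.195


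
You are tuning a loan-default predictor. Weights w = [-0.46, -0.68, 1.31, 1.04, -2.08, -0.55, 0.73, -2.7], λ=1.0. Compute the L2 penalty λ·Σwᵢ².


‖w‖₂² = (-0.46)² + (-0.68)² + (1.31)² + (1.04)² + (-2.08)² + (-0.55)² + (0.73)² + (-2.7)²
     = 0.2116 + 0.4624 + 1.7161 + 1.0816 + 4.3264 + 0.3025 + 0.5329 + 7.29
     = 15.9235
λ·‖w‖₂² = 1.0·15.9235 = 15.9235

15.9235


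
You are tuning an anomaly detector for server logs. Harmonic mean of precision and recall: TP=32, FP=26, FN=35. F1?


Precision = 32/58 = 0.5517
Recall = 32/67 = 0.4776
F1 = 2·P·R/(P+R) = 2·TP/(2·TP+FP+FN) = 64/(64+26+35) = 64/125 = 0.512

0.512


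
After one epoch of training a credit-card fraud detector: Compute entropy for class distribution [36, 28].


Probabilities: [36/64, 28/64] ≈ [0.5625, 0.4375]
H = -((36/64)·log₂(36/64) + (28/64)·log₂(28/64))
  = 0.9887 bits

0.9887 bits


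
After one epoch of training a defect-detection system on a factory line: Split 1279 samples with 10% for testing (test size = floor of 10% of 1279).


Test = ⌊1279·10/100⌋ = 127
Train = 1279 - 127 = 1152

Train: 1152, Test: 127


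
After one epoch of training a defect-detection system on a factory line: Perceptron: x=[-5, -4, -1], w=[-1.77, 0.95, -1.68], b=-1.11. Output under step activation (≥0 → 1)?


z = (-5)·(-1.77) + (-4)·(0.95) + (-1)·(-1.68) - 1.11
  = 5.62
step(z) = 1 (z≥0)

1


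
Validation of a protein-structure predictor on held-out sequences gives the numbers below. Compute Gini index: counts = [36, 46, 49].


Probabilities: [36/131, 46/131, 49/131] ≈ [0.2748, 0.3511, 0.374]
Σpᵢ² = (1296 + 2116 + 2401)/131² = 5813/17161
Gini = 1 - Σpᵢ² = 1 - 5813/17161 = 0.6613

0.6613


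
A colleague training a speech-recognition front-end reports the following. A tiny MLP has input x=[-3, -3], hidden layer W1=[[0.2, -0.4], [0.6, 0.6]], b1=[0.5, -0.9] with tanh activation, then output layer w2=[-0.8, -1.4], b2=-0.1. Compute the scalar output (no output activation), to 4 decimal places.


z1[0] = (0.2)·(-3) + (-0.4)·(-3) + 0.5 = 1.1
z1[1] = (0.6)·(-3) + (0.6)·(-3) - 0.9 = -4.5
h = tanh(z1) = [0.8005, -0.9998]
output = (-0.8)·(0.8005) + (-1.4)·(-0.9998) - 0.1 = 0.6593

0.6593


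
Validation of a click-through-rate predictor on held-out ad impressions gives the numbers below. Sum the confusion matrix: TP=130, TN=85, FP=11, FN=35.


Total = TP + TN + FP + FN
= 130 + 85 + 11 + 35
= 261
(Predicted positive: 141, predicted negative: 120)

261


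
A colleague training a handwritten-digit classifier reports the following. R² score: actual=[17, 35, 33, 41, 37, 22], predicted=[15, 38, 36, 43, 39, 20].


ȳ = 30.8333
SS_res = Σ(y-ŷ)² = 34
SS_tot = Σ(y-ȳ)² = 432.83
R² = 1 - SS_res/SS_tot = 1 - 0.0786 = 0.9214

0.9214


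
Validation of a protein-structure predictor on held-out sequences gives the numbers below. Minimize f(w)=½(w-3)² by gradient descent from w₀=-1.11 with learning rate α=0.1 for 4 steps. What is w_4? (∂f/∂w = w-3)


step 1: grad = -1.11-3 = -4.11; w = -1.11 - 0.1·(-4.11) = -0.699
step 2: grad = -0.699-3 = -3.699; w = -0.699 - 0.1·(-3.699) = -0.3291
step 3: grad = -0.3291-3 = -3.3291; w = -0.3291 - 0.1·(-3.3291) = 0.00381
step 4: grad = 0.00381-3 = -2.99619; w = 0.00381 - 0.1·(-2.99619) = 0.303429

0.303429


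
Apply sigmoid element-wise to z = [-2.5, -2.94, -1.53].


σ(-2.5) = 1/(1+e^2.5) = 0.0759
σ(-2.94) = 1/(1+e^2.94) = 0.0502
σ(-1.53) = 1/(1+e^1.53) = 0.178
result = [0.0759, 0.0502, 0.178]

[0.0759, 0.0502, 0.178]


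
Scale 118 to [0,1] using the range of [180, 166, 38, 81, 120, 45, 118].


min=38, max=180
(118-38)/(180-38) = 80/142 = 0.5634

0.5634


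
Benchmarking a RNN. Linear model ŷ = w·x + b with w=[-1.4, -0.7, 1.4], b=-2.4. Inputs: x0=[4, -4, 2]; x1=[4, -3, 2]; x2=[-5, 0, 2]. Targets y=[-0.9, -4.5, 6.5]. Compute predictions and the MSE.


ŷ0 = (-1.4)·(4) + (-0.7)·(-4) + (1.4)·(2) - 2.4 = -2.4
ŷ1 = (-1.4)·(4) + (-0.7)·(-3) + (1.4)·(2) - 2.4 = -3.1
ŷ2 = (-1.4)·(-5) + (-0.7)·(0) + (1.4)·(2) - 2.4 = 7.4
errors² = [2.25, 1.96, 0.81]
MSE = 5.0200/3 = 1.6733

1.6733


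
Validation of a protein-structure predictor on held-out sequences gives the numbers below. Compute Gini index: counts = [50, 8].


Probabilities: [50/58, 8/58] ≈ [0.8621, 0.1379]
Σpᵢ² = (2500 + 64)/58² = 2564/3364
Gini = 1 - Σpᵢ² = 1 - 2564/3364 = 0.2378

0.2378


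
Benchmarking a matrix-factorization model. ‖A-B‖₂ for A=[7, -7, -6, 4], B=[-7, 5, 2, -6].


d = √((7+ 7)² + (-7-5)² + (-6-2)² + (4+ 6)²)
  = √(196 + 144 + 64 + 100)
  = √504 = 22.4499

22.4499


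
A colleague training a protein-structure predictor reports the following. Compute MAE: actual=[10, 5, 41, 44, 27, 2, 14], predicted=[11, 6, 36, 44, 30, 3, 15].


Absolute errors: |10-11|=1, |5-6|=1, |41-36|=5, |44-44|=0, |27-30|=3, |2-3|=1, |14-15|=1
Sum = 12
MAE = 12/7 = 12/7

12/7


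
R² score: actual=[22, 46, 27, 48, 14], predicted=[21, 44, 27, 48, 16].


ȳ = 31.4
SS_res = Σ(y-ŷ)² = 9
SS_tot = Σ(y-ȳ)² = 899.2
R² = 1 - SS_res/SS_tot = 1 - 0.01 = 0.99

0.99


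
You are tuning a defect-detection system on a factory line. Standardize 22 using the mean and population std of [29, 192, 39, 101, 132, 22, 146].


μ = 94.4286, σ = 61.2182
z = (22 - 94.4286)/61.2182 = -1.1831

-1.1831


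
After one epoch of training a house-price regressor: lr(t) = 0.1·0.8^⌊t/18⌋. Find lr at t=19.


n_drops = ⌊19/18⌋ = 1
lr = 0.1·0.8^1 = 0.1·0.8 = 0.08

0.08


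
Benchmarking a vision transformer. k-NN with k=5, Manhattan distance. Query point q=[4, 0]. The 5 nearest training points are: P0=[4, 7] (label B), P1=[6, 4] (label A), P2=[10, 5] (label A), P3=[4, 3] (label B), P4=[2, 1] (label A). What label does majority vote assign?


d(q,P0) = 7  (label B)
d(q,P1) = 6  (label A)
d(q,P2) = 11  (label A)
d(q,P3) = 3  (label B)
d(q,P4) = 3  (label A)
Votes: A=3, B=2
Majority → A

A


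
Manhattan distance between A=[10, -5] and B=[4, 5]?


d = |10-4| + |-5-5|
  = 6 + 10
  = 16

16


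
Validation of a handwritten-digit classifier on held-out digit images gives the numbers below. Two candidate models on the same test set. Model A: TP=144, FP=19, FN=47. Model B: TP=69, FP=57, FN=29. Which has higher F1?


Model A: P=144/163=0.8834, R=144/191=0.7539, F1=2PR/(P+R)=2TP/(2TP+FP+FN)=288/354=0.8136
Model B: P=69/126=0.5476, R=69/98=0.7041, F1=2PR/(P+R)=2TP/(2TP+FP+FN)=138/224=0.6161
0.8136 > 0.6161 → Model A

Model A


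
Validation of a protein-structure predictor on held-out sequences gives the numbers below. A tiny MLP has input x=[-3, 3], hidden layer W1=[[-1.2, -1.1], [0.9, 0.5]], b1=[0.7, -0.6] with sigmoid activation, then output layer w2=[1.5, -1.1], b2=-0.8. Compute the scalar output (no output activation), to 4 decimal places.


z1[0] = (-1.2)·(-3) + (-1.1)·(3) + 0.7 = 1.0
z1[1] = (0.9)·(-3) + (0.5)·(3) - 0.6 = -1.8
h = sigmoid(z1) = [0.7311, 0.1419]
output = (1.5)·(0.7311) + (-1.1)·(0.1419) - 0.8 = 0.1406

0.1406


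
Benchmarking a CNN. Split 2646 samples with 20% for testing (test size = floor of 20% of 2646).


Test = ⌊2646·20/100⌋ = 529
Train = 2646 - 529 = 2117

Train: 2117, Test: 529


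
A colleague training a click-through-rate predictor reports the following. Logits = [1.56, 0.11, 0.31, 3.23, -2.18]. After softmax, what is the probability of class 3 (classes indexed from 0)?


Exponentials: e^1.56=4.7588, e^0.11=1.1163, e^0.31=1.3634, e^3.23=25.2797, e^-2.18=0.113
Sum = 32.6312
Softmax = [0.1458, 0.0342, 0.0418, 0.7747, 0.0035]
p[3] = 25.2797/32.6312 = 0.7747

0.7747


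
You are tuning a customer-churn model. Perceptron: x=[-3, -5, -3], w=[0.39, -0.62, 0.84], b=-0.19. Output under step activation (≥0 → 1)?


z = (-3)·(0.39) + (-5)·(-0.62) + (-3)·(0.84) - 0.19
  = -0.78
step(z) = 0 (z<0)

0


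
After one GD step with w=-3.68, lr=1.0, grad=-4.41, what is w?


w_new = w - α·∇
= -3.68 - 1.0·-4.41
= -3.68 + 4.41
= 0.73

0.73


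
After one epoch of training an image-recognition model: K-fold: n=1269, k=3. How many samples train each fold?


Fold size = 1269/3 = 423
Training per fold = 1269 - 423 = 846

846


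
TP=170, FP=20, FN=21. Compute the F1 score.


Precision = 170/190 = 0.8947
Recall = 170/191 = 0.8901
F1 = 2·P·R/(P+R) = 2·TP/(2·TP+FP+FN) = 340/(340+20+21) = 340/381 = 0.8924

0.8924


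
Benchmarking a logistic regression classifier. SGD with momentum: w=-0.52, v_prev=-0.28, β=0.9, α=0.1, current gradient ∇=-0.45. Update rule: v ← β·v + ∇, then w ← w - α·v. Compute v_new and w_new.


v_new = 0.9·-0.28 - 0.45 = -0.252 - 0.45 = -0.702
w_new = -0.52 - 0.1·-0.702 = -0.52 + 0.0702 = -0.4498

v_new=-0.702, w_new=-0.4498


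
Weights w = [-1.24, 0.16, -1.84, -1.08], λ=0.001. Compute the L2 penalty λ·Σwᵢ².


‖w‖₂² = (-1.24)² + (0.16)² + (-1.84)² + (-1.08)²
     = 1.5376 + 0.0256 + 3.3856 + 1.1664
     = 6.1152
λ·‖w‖₂² = 0.001·6.1152 = 0.006115

0.006115


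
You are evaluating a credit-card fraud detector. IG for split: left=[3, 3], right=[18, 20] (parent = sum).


Parent = [21, 23], H_parent = 0.9985
H_left = 1 (n=6), H_right = 0.998 (n=38)
H_children = (6/44)·1 + (38/44)·0.998 = 0.9983
IG = 0.9985 - 0.9983 = 0.0002

0.0002


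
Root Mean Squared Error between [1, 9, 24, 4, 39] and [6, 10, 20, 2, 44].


MSE = 71/5 = 14.2
RMSE = √(71/5) = 3.7683

3.7683


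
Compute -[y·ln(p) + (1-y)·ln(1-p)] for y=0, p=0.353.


BCE = -[y·ln(p) + (1-y)·ln(1-p)]
= -0 - 1·ln(1-0.353)
= -ln(0.647) = 0.4354

0.4354


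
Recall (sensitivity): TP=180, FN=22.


Recall = TP/(TP+FN)
= 180/(180+22)
= 180/202 = 89.11%

89.11%


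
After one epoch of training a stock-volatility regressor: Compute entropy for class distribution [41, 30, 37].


Probabilities: [41/108, 30/108, 37/108] ≈ [0.3796, 0.2778, 0.3426]
H = -((41/108)·log₂(41/108) + (30/108)·log₂(30/108) + (37/108)·log₂(37/108))
  = 1.5733 bits

1.5733 bits


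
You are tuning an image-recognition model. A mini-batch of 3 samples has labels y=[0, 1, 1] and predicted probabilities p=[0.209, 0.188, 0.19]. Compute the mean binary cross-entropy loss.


L[0] = -ln(1-0.209) = -ln(0.791) = 0.2345
L[1] = -ln(0.188) = 1.6713
L[2] = -ln(0.19) = 1.6607
mean = (0.2345 + 1.6713 + 1.6607)/3 = 1.1888

1.1888


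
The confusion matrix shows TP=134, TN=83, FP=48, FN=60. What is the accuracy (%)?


Accuracy = (TP+TN)/(TP+TN+FP+FN)
= (134+83)/(325)
= 217/325 = 66.77%

66.77%


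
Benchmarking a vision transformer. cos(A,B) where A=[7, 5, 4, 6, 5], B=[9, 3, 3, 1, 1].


A·B = 7·9 + 5·3 + 4·3 + 6·1 + 5·1 = 101
‖A‖ = √151 = 12.2882, ‖B‖ = √101 = 10.0499
cos = 101/(√151·√101) = 101/√15251 = 0.8178

0.8178


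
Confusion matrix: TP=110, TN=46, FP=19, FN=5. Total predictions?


Total = TP + TN + FP + FN
= 110 + 46 + 19 + 5
= 180
(Predicted positive: 129, predicted negative: 51)

180


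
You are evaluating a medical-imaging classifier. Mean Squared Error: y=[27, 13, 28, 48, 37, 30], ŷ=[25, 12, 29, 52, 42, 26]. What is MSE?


Squared errors: (27-25)²=4, (13-12)²=1, (28-29)²=1, (48-52)²=16, (37-42)²=25, (30-26)²=16
Sum = 63
MSE = 63/6 = 21/2

21/2


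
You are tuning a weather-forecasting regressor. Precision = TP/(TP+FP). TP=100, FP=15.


Precision = TP/(TP+FP)
= 100/(100+15)
= 100/115 = 86.96%

86.96%


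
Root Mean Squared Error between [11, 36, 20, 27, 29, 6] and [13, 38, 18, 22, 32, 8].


MSE = 50/6 = 8.3333
RMSE = √(50/6) = 2.8868

2.8868


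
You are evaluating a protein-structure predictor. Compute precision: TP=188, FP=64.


Precision = TP/(TP+FP)
= 188/(188+64)
= 188/252 = 74.6%

74.6%


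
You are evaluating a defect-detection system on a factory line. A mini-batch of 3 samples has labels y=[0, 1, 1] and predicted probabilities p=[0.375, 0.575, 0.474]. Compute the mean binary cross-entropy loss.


L[0] = -ln(1-0.375) = -ln(0.625) = 0.47
L[1] = -ln(0.575) = 0.5534
L[2] = -ln(0.474) = 0.7465
mean = (0.47 + 0.5534 + 0.7465)/3 = 0.59

0.59


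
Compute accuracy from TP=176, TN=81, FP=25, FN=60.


Accuracy = (TP+TN)/(TP+TN+FP+FN)
= (176+81)/(342)
= 257/342 = 75.15%

75.15%


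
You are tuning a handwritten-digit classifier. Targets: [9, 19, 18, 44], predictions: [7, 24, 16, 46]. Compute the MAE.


Absolute errors: |9-7|=2, |19-24|=5, |18-16|=2, |44-46|=2
Sum = 11
MAE = 11/4 = 11/4

11/4


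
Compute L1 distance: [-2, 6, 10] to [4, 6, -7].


d = |-2-4| + |6-6| + |10+ 7|
  = 6 + 0 + 17
  = 23

23


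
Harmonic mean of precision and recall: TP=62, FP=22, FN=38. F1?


Precision = 62/84 = 0.7381
Recall = 62/100 = 0.62
F1 = 2·P·R/(P+R) = 2·TP/(2·TP+FP+FN) = 124/(124+22+38) = 124/184 = 0.6739

0.6739


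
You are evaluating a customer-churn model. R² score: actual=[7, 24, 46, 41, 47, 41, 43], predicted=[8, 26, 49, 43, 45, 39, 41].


ȳ = 35.5714
SS_res = Σ(y-ŷ)² = 30
SS_tot = Σ(y-ȳ)² = 1303.71
R² = 1 - SS_res/SS_tot = 1 - 0.023 = 0.977

0.977


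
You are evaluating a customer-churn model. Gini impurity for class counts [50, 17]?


Probabilities: [50/67, 17/67] ≈ [0.7463, 0.2537]
Σpᵢ² = (2500 + 289)/67² = 2789/4489
Gini = 1 - Σpᵢ² = 1 - 2789/4489 = 0.3787

0.3787


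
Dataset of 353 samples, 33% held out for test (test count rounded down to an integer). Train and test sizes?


Test = ⌊353·33/100⌋ = 116
Train = 353 - 116 = 237

Train: 237, Test: 116


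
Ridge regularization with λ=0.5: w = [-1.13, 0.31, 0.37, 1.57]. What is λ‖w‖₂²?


‖w‖₂² = (-1.13)² + (0.31)² + (0.37)² + (1.57)²
     = 1.2769 + 0.0961 + 0.1369 + 2.4649
     = 3.9748
λ·‖w‖₂² = 0.5·3.9748 = 1.9874

1.9874


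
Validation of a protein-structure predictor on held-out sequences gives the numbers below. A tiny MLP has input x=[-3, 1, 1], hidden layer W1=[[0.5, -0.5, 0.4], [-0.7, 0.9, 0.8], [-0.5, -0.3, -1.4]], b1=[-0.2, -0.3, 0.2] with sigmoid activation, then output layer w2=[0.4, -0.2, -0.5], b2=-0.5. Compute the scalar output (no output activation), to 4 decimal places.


z1[0] = (0.5)·(-3) + (-0.5)·(1) + (0.4)·(1) - 0.2 = -1.8
z1[1] = (-0.7)·(-3) + (0.9)·(1) + (0.8)·(1) - 0.3 = 3.5
z1[2] = (-0.5)·(-3) + (-0.3)·(1) + (-1.4)·(1) + 0.2 = 0.0
h = sigmoid(z1) = [0.1419, 0.9707, 0.5]
output = (0.4)·(0.1419) + (-0.2)·(0.9707) + (-0.5)·(0.5) - 0.5 = -0.8874

-0.8874


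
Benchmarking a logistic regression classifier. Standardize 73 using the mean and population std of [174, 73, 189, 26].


μ = 115.5, σ = 68.266
z = (73 - 115.5)/68.266 = -0.6226

-0.6226


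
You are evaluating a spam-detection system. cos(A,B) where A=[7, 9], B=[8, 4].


A·B = 7·8 + 9·4 = 92
‖A‖ = √130 = 11.4018, ‖B‖ = √80 = 8.9443
cos = 92/(√130·√80) = 92/√10400 = 0.9021

0.9021


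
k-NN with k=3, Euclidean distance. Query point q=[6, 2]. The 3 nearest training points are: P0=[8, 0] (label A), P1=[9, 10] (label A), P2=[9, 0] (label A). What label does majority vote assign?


d(q,P0) = 2.8284  (label A)
d(q,P1) = 8.544  (label A)
d(q,P2) = 3.6056  (label A)
Votes: A=3, B=0
Majority → A

A


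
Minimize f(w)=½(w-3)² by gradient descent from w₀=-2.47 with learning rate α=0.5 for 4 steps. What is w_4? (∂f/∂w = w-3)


step 1: grad = -2.47-3 = -5.47; w = -2.47 - 0.5·(-5.47) = 0.265
step 2: grad = 0.265-3 = -2.735; w = 0.265 - 0.5·(-2.735) = 1.6325
step 3: grad = 1.6325-3 = -1.3675; w = 1.6325 - 0.5·(-1.3675) = 2.31625
step 4: grad = 2.31625-3 = -0.68375; w = 2.31625 - 0.5·(-0.68375) = 2.658125

2.658125


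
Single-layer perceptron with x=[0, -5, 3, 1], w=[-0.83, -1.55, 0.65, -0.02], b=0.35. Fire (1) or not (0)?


z = (0)·(-0.83) + (-5)·(-1.55) + (3)·(0.65) + (1)·(-0.02) + 0.35
  = 10.03
step(z) = 1 (z≥0)

1


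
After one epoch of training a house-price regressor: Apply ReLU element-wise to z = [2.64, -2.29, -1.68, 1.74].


ReLU(2.64) = max(0, 2.64) = 2.64
ReLU(-2.29) = max(0, -2.29) = 0.0
ReLU(-1.68) = max(0, -1.68) = 0.0
ReLU(1.74) = max(0, 1.74) = 1.74
result = [2.64, 0.0, 0.0, 1.74]

[2.64, 0.0, 0.0, 1.74]


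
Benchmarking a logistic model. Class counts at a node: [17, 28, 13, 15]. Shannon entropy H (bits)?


Probabilities: [17/73, 28/73, 13/73, 15/73] ≈ [0.2329, 0.3836, 0.1781, 0.2055]
H = -((17/73)·log₂(17/73) + (28/73)·log₂(28/73) + (13/73)·log₂(13/73) + (15/73)·log₂(15/73))
  = 1.9323 bits

1.9323 bits
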